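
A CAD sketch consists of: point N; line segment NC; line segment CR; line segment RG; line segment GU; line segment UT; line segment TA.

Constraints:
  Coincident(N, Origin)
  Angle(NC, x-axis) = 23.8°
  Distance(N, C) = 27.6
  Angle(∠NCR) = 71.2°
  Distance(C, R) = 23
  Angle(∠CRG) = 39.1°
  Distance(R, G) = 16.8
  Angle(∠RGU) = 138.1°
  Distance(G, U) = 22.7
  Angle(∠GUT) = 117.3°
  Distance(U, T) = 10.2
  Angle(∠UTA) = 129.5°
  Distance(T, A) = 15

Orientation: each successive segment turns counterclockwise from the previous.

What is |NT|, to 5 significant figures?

36.598

N is at the origin; NC runs at 23.8° with length 27.6, so C = (25.253, 11.138). ∠NCR = 71.2° gives CR at 132.60° from the x-axis; with |CR| = 23.0, R = (9.6847, 28.068). ∠CRG = 39.1° gives RG at -86.500° from the x-axis; with |RG| = 16.8, G = (10.710, 11.299). ∠RGU = 138.1° gives GU at -44.600° from the x-axis; with |GU| = 22.7, U = (26.873, -4.6395). ∠GUT = 117.3° gives UT at 18.100° from the x-axis; with |UT| = 10.2, T = (36.569, -1.4706). Then |NT| = |T − N| = 36.598.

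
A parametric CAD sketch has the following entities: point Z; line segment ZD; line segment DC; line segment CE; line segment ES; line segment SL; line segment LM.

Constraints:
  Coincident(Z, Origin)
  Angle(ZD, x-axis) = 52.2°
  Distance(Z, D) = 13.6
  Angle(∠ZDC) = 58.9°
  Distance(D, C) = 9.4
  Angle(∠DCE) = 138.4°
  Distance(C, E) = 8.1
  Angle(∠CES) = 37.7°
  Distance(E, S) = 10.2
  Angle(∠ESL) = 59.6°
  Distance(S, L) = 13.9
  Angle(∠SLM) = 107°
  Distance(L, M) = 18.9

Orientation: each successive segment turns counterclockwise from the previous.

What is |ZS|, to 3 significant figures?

7.18

Z is at the origin; ZD runs at 52.2° with length 13.6, so D = (8.34, 10.7). ∠ZDC = 58.9° gives DC at 173° from the x-axis; with |DC| = 9.4, C = (-1.00, 11.8). ∠DCE = 138.4° gives CE at -145° from the x-axis; with |CE| = 8.1, E = (-7.64, 7.21). ∠CES = 37.7° gives ES at -2.80° from the x-axis; with |ES| = 10.2, S = (2.54, 6.71). Then |ZS| = |S − Z| = 7.18.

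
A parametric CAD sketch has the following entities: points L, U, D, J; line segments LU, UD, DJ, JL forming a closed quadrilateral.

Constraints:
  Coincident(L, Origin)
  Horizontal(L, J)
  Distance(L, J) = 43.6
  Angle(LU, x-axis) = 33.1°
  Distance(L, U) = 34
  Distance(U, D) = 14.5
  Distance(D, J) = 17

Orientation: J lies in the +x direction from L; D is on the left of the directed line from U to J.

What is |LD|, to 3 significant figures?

46.1

L is at the origin; L and J share the same y with |LJ| = 43.6 and J in +x, so J = (43.6, 0). LU runs at 33.1° with |LU| = 34.0, so U = (28.5, 18.6). D is determined by |UD| = 14.5 and |DJ| = 17.0 together: it lies at the intersection of circle(U, 14.5) and circle(J, 17.0). With |UJ| = 23.9, the foot of the radical line on UJ is 10.3 from U and the perpendicular offset is √(14.5² − 10.3²) = 10.2. Taking the left-of-UJ solution: D = (42.9, 17.0).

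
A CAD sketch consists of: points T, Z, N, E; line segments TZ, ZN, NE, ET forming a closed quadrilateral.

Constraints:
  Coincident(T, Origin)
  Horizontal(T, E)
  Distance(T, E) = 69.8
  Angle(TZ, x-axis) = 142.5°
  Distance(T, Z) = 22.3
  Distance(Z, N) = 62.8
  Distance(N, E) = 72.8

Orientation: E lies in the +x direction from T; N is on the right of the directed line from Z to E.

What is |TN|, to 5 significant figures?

43.777

Checks: |ZN| = 62.80 ✓; |NE| = 72.80 ✓.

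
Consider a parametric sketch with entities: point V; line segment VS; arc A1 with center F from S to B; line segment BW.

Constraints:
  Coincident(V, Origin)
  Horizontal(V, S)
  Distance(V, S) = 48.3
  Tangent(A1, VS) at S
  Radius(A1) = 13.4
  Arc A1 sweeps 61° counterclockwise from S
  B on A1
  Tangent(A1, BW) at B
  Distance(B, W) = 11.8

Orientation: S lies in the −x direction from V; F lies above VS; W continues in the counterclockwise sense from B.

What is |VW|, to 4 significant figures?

35.34

V is at the origin; V and S share the same y with |VS| = 48.3 and S on the −x side, so S = (-48.30, 0.000). Since A1 is tangent to VS there, FS ⟂ VS, so F = S + (0, 13.4) = (-48.30, 13.40). On A1, S sits at bearing -90° from F; a 61° counterclockwise sweep puts B at bearing -29°, so B = F + 13.4·(cos -29°, sin -29°) = (-36.58, 6.904). Since A1 is tangent to BW there, FB ⟂ BW, so BW runs along (−sin -29°, cos -29°); with |BW| = 11.8, W = (-30.86, 17.22). Then |VW| = |W − V| = 35.34.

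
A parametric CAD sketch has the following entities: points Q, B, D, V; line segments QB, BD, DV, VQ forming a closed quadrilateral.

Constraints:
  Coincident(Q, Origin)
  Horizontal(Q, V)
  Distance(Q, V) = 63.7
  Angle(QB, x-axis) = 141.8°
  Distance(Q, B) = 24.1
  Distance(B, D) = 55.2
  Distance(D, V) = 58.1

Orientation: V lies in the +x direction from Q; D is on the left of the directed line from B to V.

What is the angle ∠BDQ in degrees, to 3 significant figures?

25.7°

Q is at the origin; QV is horizontal with |QV| = 63.7 and V in +x, so V = (63.7, 0). QB runs at 141.8° with |QB| = 24.1, so B = (-18.9, 14.9). D is determined by |BD| = 55.2 and |DV| = 58.1 together: it lies at the intersection of circle(B, 55.2) and circle(V, 58.1). With |BV| = 84.0, the foot of the radical line on BV is 40.0 from B and the perpendicular offset is √(55.2² − 40.0²) = 38.0. Taking the left-of-BV solution: D = (27.2, 45.2).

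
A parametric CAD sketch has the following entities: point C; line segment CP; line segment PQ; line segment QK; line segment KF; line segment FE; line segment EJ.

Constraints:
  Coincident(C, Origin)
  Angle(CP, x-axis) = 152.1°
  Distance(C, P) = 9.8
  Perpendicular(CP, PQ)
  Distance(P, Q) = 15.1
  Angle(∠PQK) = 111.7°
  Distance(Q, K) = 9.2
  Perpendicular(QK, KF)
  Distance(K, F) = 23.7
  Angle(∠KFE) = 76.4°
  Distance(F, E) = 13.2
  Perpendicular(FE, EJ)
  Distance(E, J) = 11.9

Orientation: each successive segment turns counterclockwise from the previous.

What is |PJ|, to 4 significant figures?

6.898

C is at the origin; CP runs at 152.1° with length 9.8, so P = (-8.661, 4.586). The perpendicularity gives PQ at right angles to CP, so PQ runs at -117.9°; with |PQ| = 15.1, Q = (-15.73, -8.759). ∠PQK = 111.7° gives QK at -49.60° from the x-axis; with |QK| = 9.2, K = (-9.764, -15.77). The perpendicularity gives KF at right angles to QK, so KF runs at 40.40°; with |KF| = 23.7, F = (8.285, -0.4049). ∠KFE = 76.4° gives FE at 144.0° from the x-axis; with |FE| = 13.2, E = (-2.395, 7.354). FE ⟂ EJ, so EJ runs at -126.0°; with |EJ| = 11.9, J = (-9.389, -2.273). Then |PJ| = |J − P| = 6.898.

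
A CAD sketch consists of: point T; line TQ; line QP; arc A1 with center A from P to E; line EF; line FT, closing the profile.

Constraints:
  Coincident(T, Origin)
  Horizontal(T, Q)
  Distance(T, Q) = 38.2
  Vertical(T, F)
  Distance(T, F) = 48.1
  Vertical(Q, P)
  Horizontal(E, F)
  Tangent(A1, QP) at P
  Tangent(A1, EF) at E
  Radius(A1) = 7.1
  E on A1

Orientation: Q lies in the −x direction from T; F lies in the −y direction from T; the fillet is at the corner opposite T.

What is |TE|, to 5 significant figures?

57.278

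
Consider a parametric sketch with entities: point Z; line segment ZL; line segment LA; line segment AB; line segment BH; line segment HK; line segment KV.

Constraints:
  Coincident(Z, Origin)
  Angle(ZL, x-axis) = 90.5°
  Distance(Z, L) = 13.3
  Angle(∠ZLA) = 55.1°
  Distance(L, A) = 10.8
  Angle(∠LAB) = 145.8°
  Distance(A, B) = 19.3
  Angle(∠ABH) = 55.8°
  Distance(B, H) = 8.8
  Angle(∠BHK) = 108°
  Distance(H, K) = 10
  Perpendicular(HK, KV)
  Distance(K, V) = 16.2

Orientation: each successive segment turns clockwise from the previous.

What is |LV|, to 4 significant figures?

25.00

Z is at the origin; ZL runs at 90.5° with length 13.3, so L = (-0.1161, 13.30). ∠ZLA = 55.1° gives LA at -34.40° from the x-axis; with |LA| = 10.8, A = (8.795, 7.198). ∠LAB = 145.8° gives AB at -68.60° from the x-axis; with |AB| = 19.3, B = (15.84, -10.77). ∠ABH = 55.8° gives BH at 167.2° from the x-axis; with |BH| = 8.8, H = (7.256, -8.822). ∠BHK = 108.0° gives HK at 95.20° from the x-axis; with |HK| = 10.0, K = (6.350, 1.137). HK is perpendicular to KV, so KV runs at 5.200°; with |KV| = 16.2, V = (22.48, 2.605). Then |LV| = |V − L| = 25.00.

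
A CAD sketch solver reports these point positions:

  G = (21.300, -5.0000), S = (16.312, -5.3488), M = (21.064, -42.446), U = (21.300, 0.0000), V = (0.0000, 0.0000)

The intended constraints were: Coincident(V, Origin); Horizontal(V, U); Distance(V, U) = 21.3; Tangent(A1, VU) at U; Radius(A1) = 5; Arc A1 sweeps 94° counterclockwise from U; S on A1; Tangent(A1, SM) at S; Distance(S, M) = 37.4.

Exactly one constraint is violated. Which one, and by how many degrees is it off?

Tangent(A1, SM) at S — off by 3.30°.

V = (0.00, 0.00) ✓; V.y = 0.00, U.y = 0.00 ✓; |VU| = 21.30 ✓; ∠(GU, UV) = 90.00° ✓; |GU| = 5.000 ✓; bearing(G→S) − bearing(G→U) = 94.00° ✓; |GS| = 5.000 ✓; ∠(GS, SM) = 86.70° ✗; |SM| = 37.40 ✓.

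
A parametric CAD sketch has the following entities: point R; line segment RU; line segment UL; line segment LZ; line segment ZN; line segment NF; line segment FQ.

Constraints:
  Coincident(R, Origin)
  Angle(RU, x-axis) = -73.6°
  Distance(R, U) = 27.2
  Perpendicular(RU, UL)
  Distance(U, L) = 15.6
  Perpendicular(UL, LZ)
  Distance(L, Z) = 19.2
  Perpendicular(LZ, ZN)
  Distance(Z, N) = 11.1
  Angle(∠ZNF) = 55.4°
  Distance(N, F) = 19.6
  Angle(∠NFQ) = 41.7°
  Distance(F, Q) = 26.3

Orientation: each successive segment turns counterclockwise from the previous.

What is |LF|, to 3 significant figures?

3.07

R is at the origin; RU runs at -73.6° with length 27.2, so U = (7.68, -26.1). RU ⟂ UL, so UL runs at 16.4°; with |UL| = 15.6, L = (22.6, -21.7). UL is perpendicular to LZ, so LZ runs at 106°; with |LZ| = 19.2, Z = (17.2, -3.27). LZ ⟂ ZN, so ZN runs at -164°; with |ZN| = 11.1, N = (6.58, -6.40). ∠ZNF = 55.4° gives NF at -39.0° from the x-axis; with |NF| = 19.6, F = (21.8, -18.7). Then |LF| = |F − L| = 3.07.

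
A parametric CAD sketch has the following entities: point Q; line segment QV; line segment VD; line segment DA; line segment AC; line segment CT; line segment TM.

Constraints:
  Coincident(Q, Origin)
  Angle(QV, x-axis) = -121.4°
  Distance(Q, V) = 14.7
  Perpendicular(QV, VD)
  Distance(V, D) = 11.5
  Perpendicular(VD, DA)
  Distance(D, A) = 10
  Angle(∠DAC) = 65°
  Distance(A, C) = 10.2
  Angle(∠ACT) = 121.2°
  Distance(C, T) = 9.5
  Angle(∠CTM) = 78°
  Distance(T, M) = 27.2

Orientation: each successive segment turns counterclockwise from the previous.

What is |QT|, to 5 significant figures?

18.496

Q is at the origin; QV runs at -121.4° with length 14.7, so V = (-7.6588, -12.547). QV ⟂ VD, so VD runs at -31.400°; with |VD| = 11.5, D = (2.1570, -18.539). VD is perpendicular to DA, so DA runs at 58.600°; with |DA| = 10.0, A = (7.3671, -10.003). ∠DAC = 65.0° gives AC at 173.60° from the x-axis; with |AC| = 10.2, C = (-2.7693, -8.8663). ∠ACT = 121.2° gives CT at -127.60° from the x-axis; with |CT| = 9.5, T = (-8.5657, -16.393). Then |QT| = |T − Q| = 18.496.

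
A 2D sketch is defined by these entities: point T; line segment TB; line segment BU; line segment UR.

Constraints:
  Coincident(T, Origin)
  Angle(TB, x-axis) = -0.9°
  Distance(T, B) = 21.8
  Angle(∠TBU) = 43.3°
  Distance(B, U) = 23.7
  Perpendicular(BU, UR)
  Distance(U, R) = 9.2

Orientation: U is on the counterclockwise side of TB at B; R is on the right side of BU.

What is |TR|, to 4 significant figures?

25.39

∠TBU = 43.3°, so BU runs at -0.9° + (180° − 43.3°) = 135.8° from the x-axis; with |BU| = 23.7, U = B + 23.7·(cos 135.8°, sin 135.8°) = (4.807, 16.18). BU is perpendicular to UR; with |UR| = 9.2 on the right of BU, R = U + 9.2·(0.6972, 0.7169) = (11.22, 22.78). Then |TR| = |R − T| = 25.39.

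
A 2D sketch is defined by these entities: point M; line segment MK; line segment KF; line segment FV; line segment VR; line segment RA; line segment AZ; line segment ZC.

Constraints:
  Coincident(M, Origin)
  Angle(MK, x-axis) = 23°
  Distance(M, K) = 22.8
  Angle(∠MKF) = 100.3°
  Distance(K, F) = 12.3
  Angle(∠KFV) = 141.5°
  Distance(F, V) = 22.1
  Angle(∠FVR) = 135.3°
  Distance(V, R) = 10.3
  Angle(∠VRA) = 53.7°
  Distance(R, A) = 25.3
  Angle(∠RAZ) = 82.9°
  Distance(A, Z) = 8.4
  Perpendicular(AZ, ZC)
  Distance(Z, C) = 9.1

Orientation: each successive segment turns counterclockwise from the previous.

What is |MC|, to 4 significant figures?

28.00

M is at the origin; MK runs at 23.0° with length 22.8, so K = (20.99, 8.909). ∠MKF = 100.3° gives KF at 102.7° from the x-axis; with |KF| = 12.3, F = (18.28, 20.91). ∠KFV = 141.5° gives FV at 141.2° from the x-axis; with |FV| = 22.1, V = (1.060, 34.76). ∠FVR = 135.3° gives VR at -174.1° from the x-axis; with |VR| = 10.3, R = (-9.185, 33.70). ∠VRA = 53.7° gives RA at -47.80° from the x-axis; with |RA| = 25.3, A = (7.809, 14.95). ∠RAZ = 82.9° gives AZ at 49.30° from the x-axis; with |AZ| = 8.4, Z = (13.29, 21.32). The perpendicularity gives ZC at right angles to AZ, so ZC runs at 139.3°; with |ZC| = 9.1, C = (6.388, 27.26). Then |MC| = |C − M| = 28.00.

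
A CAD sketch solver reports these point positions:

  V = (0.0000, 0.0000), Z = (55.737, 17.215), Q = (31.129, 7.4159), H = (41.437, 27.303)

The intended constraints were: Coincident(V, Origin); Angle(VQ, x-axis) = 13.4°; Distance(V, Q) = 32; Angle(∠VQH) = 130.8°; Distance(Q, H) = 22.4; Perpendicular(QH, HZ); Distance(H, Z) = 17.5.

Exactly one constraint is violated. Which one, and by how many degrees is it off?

Perpendicular(QH, HZ) — off by 7.80°.

V = (0.00, 0.00) ✓; VQ at 13.40° ✓; |VQ| = 32.00 ✓; ∠VQH = 130.8° ✓; |QH| = 22.40 ✓; ∠(QH, HZ) = 97.80° ✗; |HZ| = 17.50 ✓.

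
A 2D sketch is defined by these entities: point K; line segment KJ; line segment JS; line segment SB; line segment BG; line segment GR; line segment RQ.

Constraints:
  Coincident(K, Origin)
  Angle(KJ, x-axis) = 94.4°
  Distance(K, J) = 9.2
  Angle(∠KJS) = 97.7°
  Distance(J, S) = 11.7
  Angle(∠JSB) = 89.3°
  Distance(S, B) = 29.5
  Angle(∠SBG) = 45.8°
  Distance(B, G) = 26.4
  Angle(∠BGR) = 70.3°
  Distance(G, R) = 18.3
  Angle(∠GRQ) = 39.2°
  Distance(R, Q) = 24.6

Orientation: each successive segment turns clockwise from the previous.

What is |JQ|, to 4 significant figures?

25.27

∠BGR = 70.3° gives GR at 37.50° from the x-axis; with |GR| = 18.3, R = (8.893, 8.149). ∠GRQ = 39.2° gives RQ at -103.3° from the x-axis; with |RQ| = 24.6, Q = (3.233, -15.79). Then |JQ| = |Q − J| = 25.27.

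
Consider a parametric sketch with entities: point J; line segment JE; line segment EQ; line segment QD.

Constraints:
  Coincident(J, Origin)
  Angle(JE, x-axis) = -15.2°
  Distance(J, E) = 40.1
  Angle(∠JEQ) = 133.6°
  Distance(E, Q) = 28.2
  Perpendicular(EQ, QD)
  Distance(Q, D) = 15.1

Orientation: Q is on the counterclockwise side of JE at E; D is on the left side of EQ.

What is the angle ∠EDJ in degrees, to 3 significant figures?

42.2°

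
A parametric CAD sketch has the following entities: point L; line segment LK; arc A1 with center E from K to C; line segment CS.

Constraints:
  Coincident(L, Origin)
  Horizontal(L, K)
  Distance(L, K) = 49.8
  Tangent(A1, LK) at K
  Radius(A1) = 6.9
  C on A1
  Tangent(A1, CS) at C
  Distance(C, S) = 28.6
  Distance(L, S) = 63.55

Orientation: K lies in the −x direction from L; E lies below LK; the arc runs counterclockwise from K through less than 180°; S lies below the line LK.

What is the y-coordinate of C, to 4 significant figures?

-7.962

L is at the origin; LK is horizontal with |LK| = 49.8 and K on the −x side, so K = (-49.80, 0.000). A1 meets LK tangentially, so EK is at right angles to LK, so E = K + (0, -6.9) = (-49.80, -6.900). Since EC ⟂ CS (tangency), |ES| = √(6.9² + 28.6²) = 29.42 regardless of where C sits on A1. So S lies on both circle(L, 63.55) and circle(E, 29.42); the below-LK intersection is S = (-52.22, -36.22). C is the foot of the tangent from S: C = (-56.62, -7.962).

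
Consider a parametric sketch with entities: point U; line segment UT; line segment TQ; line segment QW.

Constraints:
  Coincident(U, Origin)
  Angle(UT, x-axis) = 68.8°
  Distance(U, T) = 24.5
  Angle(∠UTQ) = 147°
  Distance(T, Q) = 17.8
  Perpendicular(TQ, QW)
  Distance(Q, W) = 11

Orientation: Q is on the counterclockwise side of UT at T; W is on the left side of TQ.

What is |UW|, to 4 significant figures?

38.42

U is at the origin; UT runs at 68.8° with length 24.5, so T = 24.5·(cos 68.8°, sin 68.8°) = (8.860, 22.84). ∠UTQ = 147.0°, so TQ runs at 68.8° + (180° − 147.0°) = 101.8° from the x-axis; with |TQ| = 17.8, Q = T + 17.8·(cos 101.8°, sin 101.8°) = (5.220, 40.27). TQ ⟂ QW; with |QW| = 11.0 on the left of TQ, W = Q + 11.0·(-0.9789, -0.2045) = (-5.548, 38.02). Then |UW| = |W − U| = 38.42.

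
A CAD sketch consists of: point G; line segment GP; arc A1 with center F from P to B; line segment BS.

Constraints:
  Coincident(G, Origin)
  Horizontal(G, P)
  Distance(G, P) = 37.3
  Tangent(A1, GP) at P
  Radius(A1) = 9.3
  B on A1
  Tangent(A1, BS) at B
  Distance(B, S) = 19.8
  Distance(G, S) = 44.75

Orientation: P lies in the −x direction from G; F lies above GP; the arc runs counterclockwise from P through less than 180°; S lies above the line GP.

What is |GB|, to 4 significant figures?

30.43

G is at the origin; GP is horizontal with |GP| = 37.3 and P on the −x side, so P = (-37.30, 0.000). Tangency of A1 to GP means the radius FP is perpendicular to GP, so F = P + (0, 9.3) = (-37.30, 9.300). Since FB ⟂ BS (tangency), |FS| = √(9.3² + 19.8²) = 21.88 regardless of where B sits on A1. So S lies on both circle(G, 44.75) and circle(F, 21.88); the above-GP intersection is S = (-32.59, 30.66). B is the foot of the tangent from S: B = (-28.23, 11.35).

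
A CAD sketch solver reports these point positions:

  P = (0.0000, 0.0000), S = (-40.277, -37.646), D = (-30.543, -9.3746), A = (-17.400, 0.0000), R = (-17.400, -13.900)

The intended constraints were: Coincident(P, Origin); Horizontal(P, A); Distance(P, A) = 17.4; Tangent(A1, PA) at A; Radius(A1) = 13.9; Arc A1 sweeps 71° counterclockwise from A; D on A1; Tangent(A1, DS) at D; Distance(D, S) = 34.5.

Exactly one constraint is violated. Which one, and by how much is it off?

Distance(D, S) = 34.5 — off by 4.60.

P = (0.00, 0.00) ✓; P.y = 0.00, A.y = 0.00 ✓; |PA| = 17.40 ✓; ∠(RA, AP) = 90.00° ✓; |RA| = 13.90 ✓; bearing(R→D) − bearing(R→A) = 71.00° ✓; |RD| = 13.90 ✓; ∠(RD, DS) = 90.00° ✓; |DS| = 29.90 ✗.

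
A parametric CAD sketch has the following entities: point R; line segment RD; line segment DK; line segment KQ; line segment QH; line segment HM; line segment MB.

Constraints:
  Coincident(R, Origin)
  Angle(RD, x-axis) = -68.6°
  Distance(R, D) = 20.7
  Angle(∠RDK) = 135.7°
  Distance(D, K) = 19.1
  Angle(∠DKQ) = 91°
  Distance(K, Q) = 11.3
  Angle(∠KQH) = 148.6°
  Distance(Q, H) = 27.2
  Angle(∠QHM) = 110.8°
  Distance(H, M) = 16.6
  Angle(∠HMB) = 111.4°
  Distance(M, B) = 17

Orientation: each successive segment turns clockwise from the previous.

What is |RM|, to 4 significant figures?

17.98

∠KQH = 148.6° gives QH at 126.7° from the x-axis; with |QH| = 27.2, H = (-26.62, -10.84). ∠QHM = 110.8° gives HM at 57.50° from the x-axis; with |HM| = 16.6, M = (-17.70, 3.156). Then |RM| = |M − R| = 17.98.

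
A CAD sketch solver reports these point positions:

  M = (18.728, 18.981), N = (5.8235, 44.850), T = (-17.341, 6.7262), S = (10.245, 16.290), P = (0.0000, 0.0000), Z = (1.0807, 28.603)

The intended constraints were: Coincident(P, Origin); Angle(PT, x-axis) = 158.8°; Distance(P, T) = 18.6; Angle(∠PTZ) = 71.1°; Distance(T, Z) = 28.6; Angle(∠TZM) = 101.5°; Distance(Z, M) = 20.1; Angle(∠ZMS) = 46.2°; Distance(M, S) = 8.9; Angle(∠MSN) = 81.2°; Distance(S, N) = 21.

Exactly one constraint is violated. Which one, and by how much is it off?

Distance(S, N) = 21 — off by 7.90.

P = (0.00, 0.00) ✓; PT at 158.8° ✓; |PT| = 18.60 ✓; ∠PTZ = 71.10° ✓; |TZ| = 28.60 ✓; ∠TZM = 101.5° ✓; |ZM| = 20.10 ✓; ∠ZMS = 46.20° ✓; |MS| = 8.900 ✓; ∠MSN = 81.20° ✓; |SN| = 28.90 ✗.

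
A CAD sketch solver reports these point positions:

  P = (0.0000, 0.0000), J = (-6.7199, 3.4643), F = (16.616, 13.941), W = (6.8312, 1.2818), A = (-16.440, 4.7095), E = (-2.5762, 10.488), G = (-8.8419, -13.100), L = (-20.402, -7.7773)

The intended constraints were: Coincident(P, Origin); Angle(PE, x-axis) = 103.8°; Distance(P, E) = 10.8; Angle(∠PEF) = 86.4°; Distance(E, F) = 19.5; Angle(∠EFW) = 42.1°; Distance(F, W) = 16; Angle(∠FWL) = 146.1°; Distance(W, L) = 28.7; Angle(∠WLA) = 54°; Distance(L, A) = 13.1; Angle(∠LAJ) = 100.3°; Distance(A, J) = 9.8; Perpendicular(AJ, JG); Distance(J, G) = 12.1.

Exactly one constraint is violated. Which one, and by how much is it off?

Distance(J, G) = 12.1 — off by 4.60.

P = (0.00, 0.00) ✓; PE at 103.8° ✓; |PE| = 10.80 ✓; ∠PEF = 86.40° ✓; |EF| = 19.50 ✓; ∠EFW = 42.10° ✓; |FW| = 16.00 ✓; ∠FWL = 146.1° ✓; |WL| = 28.70 ✓; ∠WLA = 54.00° ✓; |LA| = 13.10 ✓; ∠LAJ = 100.3° ✓; |AJ| = 9.800 ✓; ∠(AJ, JG) = 90.00° ✓; |JG| = 16.70 ✗.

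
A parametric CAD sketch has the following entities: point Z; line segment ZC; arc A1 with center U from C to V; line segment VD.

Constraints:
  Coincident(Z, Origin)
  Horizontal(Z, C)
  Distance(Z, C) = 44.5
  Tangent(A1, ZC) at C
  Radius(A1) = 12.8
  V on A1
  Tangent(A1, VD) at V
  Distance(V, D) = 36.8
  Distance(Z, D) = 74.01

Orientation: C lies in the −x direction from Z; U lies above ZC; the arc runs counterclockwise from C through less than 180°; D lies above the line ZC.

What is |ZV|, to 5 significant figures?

39.195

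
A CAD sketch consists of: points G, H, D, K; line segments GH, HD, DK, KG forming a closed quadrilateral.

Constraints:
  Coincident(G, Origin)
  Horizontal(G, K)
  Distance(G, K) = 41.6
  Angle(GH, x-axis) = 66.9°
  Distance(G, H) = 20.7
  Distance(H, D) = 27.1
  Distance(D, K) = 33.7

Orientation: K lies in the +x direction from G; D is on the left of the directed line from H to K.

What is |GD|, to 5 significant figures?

45.277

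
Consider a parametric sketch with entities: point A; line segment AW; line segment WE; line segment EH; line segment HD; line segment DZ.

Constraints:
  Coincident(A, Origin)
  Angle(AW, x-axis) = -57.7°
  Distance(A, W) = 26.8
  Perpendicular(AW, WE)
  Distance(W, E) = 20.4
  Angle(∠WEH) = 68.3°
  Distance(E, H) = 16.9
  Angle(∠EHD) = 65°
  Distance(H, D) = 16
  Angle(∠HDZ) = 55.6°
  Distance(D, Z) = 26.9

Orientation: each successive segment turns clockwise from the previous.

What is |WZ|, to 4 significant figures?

29.75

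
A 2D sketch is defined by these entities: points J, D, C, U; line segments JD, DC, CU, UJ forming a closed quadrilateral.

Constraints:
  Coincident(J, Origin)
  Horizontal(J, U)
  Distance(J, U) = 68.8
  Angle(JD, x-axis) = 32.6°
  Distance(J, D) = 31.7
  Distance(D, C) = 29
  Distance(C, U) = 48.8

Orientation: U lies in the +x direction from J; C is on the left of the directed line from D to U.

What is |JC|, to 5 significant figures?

59.391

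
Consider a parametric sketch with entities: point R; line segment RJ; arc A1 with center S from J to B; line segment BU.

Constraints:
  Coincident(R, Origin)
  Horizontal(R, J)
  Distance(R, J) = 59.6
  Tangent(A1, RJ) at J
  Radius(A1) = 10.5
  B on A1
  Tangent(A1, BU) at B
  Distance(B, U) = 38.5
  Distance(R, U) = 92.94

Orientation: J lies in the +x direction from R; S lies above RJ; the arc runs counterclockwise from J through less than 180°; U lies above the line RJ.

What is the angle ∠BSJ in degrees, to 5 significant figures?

70.788°

R is at the origin; R and J share the same y with |RJ| = 59.6 and J on the +x side, so J = (59.600, 0.0000). The tangent condition forces SJ to be normal to RJ, so S = J + (0, 10.5) = (59.600, 10.500). Since SB ⟂ BU (tangency), |SU| = √(10.5² + 38.5²) = 39.906 regardless of where B sits on A1. So U lies on both circle(R, 92.94) and circle(S, 39.906); the above-RJ intersection is U = (82.184, 43.401). B is the foot of the tangent from U: B = (69.515, 7.0449).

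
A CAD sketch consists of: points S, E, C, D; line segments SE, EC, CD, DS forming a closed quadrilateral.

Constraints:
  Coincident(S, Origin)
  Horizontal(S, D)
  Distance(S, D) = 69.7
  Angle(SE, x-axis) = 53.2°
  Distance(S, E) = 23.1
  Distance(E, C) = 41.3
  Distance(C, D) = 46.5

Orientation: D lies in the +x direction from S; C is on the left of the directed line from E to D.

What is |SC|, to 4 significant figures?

63.52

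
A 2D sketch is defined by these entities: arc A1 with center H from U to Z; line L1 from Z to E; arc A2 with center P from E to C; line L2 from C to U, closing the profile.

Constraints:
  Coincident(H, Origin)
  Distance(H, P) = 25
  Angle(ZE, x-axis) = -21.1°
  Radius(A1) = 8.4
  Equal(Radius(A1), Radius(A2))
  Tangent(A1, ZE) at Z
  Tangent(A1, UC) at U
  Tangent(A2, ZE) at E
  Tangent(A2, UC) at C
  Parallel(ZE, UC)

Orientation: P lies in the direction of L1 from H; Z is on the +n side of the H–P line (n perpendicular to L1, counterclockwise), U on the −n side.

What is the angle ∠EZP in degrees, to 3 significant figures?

18.6°

Tangency of A1 to both parallel lines with radius 8.4 puts Z and U at H ± 8.4·n: Z = (3.02, 7.84), U = (-3.02, -7.84). Equal radii place E and C the same way about P: E = P + 8.4·n = (26.3, -1.16), C = P − 8.4·n = (20.3, -16.8). Then cos ∠EZP = ZE·ZP / (|ZE||ZP|), giving 18.6°.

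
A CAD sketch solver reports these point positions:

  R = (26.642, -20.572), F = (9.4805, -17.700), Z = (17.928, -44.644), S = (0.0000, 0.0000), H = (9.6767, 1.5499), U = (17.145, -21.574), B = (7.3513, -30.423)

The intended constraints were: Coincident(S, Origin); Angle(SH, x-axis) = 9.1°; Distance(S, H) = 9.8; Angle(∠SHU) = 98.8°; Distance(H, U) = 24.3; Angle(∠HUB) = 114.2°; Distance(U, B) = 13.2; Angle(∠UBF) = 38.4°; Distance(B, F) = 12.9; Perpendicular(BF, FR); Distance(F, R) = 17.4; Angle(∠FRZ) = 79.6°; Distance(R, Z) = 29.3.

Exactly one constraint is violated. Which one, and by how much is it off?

Distance(R, Z) = 29.3 — off by 3.70.

S = (0.00, 0.00) ✓; SH at 9.100° ✓; |SH| = 9.800 ✓; ∠SHU = 98.80° ✓; |HU| = 24.30 ✓; ∠HUB = 114.2° ✓; |UB| = 13.20 ✓; ∠UBF = 38.40° ✓; |BF| = 12.90 ✓; ∠(BF, FR) = 90.00° ✓; |FR| = 17.40 ✓; ∠FRZ = 79.60° ✓; |RZ| = 25.60 ✗.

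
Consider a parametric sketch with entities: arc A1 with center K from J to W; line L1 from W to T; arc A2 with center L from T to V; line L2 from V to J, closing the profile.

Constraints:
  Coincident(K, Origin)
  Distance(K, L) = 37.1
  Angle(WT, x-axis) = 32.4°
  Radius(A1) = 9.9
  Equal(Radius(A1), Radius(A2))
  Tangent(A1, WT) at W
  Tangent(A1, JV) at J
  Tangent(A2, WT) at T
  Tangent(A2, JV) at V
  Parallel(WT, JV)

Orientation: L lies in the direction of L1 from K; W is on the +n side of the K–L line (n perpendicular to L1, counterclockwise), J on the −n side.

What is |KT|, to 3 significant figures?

38.4

Tangency of A1 to both parallel lines with radius 9.9 puts W and J at K ± 9.9·n: W = (-5.30, 8.36), J = (5.30, -8.36). Equal radii place T and V the same way about L: T = L + 9.9·n = (26.0, 28.2), V = L − 9.9·n = (36.6, 11.5). Then |KT| = |T − K| = 38.4.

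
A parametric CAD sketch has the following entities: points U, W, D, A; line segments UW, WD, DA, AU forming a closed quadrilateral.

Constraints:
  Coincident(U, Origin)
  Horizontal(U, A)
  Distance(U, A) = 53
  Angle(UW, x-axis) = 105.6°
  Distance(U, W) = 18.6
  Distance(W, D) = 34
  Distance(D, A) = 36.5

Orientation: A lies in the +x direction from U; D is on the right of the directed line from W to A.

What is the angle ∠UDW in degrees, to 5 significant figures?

24.919°

U is at the origin; U and A share the same y with |UA| = 53.0 and A in +x, so A = (53.0, 0). UW runs at 105.6° with |UW| = 18.6, so W = (-5.0019, 17.915). D is determined by |WD| = 34.0 and |DA| = 36.5 together: it lies at the intersection of circle(W, 34.0) and circle(A, 36.5). With |WA| = 60.706, the foot of the radical line on WA is 28.901 from W and the perpendicular offset is √(34.0² − 28.901²) = 17.909. Taking the right-of-WA solution: D = (17.327, -7.7254).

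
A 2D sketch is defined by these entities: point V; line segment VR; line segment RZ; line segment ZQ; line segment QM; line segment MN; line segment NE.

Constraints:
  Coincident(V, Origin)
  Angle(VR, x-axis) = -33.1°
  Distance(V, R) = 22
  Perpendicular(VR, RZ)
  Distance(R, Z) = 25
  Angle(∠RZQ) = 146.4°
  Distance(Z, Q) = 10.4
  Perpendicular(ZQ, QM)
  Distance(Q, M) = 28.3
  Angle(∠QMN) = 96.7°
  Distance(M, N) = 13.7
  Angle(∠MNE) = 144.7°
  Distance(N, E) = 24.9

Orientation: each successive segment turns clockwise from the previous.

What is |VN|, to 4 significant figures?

5.893

V is at the origin; VR runs at -33.1° with length 22.0, so R = (18.43, -12.01). The perpendicularity gives RZ at right angles to VR, so RZ runs at -123.1°; with |RZ| = 25.0, Z = (4.777, -32.96). ∠RZQ = 146.4° gives ZQ at -156.7° from the x-axis; with |ZQ| = 10.4, Q = (-4.775, -37.07). ZQ ⟂ QM, so QM runs at 113.3°; with |QM| = 28.3, M = (-15.97, -11.08). ∠QMN = 96.7° gives MN at 30.00° from the x-axis; with |MN| = 13.7, N = (-4.104, -4.229). Then |VN| = |N − V| = 5.893.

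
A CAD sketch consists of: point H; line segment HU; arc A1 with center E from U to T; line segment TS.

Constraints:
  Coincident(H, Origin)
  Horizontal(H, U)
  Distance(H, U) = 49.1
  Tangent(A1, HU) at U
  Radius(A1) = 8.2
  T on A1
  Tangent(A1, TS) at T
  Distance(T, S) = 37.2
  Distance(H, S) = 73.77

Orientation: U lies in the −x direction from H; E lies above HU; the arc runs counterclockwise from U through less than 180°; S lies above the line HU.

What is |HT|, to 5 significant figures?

43.409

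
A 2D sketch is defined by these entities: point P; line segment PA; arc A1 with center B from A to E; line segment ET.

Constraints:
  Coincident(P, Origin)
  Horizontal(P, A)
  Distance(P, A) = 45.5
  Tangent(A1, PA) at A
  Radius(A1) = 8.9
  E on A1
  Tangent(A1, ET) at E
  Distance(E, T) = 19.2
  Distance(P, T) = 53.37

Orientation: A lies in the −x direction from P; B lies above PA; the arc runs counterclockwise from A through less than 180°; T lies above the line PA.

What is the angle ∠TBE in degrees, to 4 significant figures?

65.13°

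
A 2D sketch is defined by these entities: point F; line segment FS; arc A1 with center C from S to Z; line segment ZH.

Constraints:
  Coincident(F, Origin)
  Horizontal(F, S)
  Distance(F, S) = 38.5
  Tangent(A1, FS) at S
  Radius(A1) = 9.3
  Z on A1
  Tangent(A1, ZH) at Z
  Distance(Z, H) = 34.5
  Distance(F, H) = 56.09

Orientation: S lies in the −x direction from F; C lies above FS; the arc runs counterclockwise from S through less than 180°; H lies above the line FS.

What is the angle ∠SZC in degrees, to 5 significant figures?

41.199°

Checks: F.y = 0.00, S.y = 0.00 ✓; |CZ| = 9.300 ✓; ∠(CZ, ZH) = 90.00° ✓; |ZH| = 34.50 ✓; |FH| = 56.09 ✓.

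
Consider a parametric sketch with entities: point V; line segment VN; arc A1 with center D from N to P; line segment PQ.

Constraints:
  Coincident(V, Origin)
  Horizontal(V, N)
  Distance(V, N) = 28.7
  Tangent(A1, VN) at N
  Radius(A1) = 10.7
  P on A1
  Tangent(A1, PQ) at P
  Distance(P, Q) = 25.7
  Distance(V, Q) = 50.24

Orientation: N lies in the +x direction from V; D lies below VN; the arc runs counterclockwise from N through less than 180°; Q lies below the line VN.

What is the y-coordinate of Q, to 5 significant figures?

-38.271

V is at the origin; V and N share the same y with |VN| = 28.7 and N on the +x side, so N = (28.700, 0.0000). A1 meets VN tangentially, so DN is at right angles to VN, so D = N + (0, -10.7) = (28.700, -10.700). Since DP ⟂ PQ (tangency), |DQ| = √(10.7² + 25.7²) = 27.838 regardless of where P sits on A1. So Q lies on both circle(V, 50.24) and circle(D, 27.838); the below-VN intersection is Q = (32.548, -38.271). P is the foot of the tangent from Q: P = (19.485, -16.139).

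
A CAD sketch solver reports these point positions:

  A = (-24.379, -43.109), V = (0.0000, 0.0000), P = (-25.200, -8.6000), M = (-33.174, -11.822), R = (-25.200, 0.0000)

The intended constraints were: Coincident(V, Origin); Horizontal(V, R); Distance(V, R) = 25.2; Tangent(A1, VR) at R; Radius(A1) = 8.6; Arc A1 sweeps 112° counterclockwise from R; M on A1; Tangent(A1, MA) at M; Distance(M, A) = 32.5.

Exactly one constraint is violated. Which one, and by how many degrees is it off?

Tangent(A1, MA) at M — off by 6.30°.

V = (0.00, 0.00) ✓; V.y = 0.00, R.y = 0.00 ✓; |VR| = 25.20 ✓; ∠(PR, RV) = 90.00° ✓; |PR| = 8.600 ✓; bearing(P→M) − bearing(P→R) = 112.0° ✓; |PM| = 8.600 ✓; ∠(PM, MA) = 96.30° ✗; |MA| = 32.50 ✓.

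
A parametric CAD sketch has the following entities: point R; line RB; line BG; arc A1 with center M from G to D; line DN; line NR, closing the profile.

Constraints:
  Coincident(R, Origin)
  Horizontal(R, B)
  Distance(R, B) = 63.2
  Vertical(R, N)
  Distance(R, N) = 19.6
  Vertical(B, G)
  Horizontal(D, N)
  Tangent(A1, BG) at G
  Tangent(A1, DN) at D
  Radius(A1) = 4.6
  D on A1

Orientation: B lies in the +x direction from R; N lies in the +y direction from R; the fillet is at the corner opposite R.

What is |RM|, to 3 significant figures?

60.5

R and N share the same x with |RN| = 19.6 and N on the +y side, so N = (0.00, 19.6). The virtual corner opposite R is at (63.2, 19.6). A1 meets BG tangentially, so MG is at right angles to BG and the tangent condition forces MD to be normal to DN, with radius 4.6, so the center M sits 4.6 in from both sides at M = (58.6, 15.0). Then |RM| = |M − R| = 60.5.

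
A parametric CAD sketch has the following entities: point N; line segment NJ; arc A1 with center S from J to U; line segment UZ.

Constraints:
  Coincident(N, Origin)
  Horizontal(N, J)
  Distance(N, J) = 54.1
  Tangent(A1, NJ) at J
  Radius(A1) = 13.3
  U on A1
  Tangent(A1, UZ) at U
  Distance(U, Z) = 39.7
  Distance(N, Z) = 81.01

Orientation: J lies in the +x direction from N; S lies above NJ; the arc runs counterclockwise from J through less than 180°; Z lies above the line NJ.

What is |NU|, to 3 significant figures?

69.0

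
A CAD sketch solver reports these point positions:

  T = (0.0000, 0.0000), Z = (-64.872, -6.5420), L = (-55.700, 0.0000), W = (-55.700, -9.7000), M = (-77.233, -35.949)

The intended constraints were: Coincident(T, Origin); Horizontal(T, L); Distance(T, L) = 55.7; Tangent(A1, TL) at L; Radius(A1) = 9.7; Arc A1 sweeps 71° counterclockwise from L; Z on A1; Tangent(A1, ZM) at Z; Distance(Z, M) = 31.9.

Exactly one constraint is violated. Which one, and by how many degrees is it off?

Tangent(A1, ZM) at Z — off by 3.80°.

T = (0.00, 0.00) ✓; T.y = 0.00, L.y = 0.00 ✓; |TL| = 55.70 ✓; ∠(WL, LT) = 90.00° ✓; |WL| = 9.700 ✓; bearing(W→Z) − bearing(W→L) = 71.00° ✓; |WZ| = 9.700 ✓; ∠(WZ, ZM) = 93.80° ✗; |ZM| = 31.90 ✓.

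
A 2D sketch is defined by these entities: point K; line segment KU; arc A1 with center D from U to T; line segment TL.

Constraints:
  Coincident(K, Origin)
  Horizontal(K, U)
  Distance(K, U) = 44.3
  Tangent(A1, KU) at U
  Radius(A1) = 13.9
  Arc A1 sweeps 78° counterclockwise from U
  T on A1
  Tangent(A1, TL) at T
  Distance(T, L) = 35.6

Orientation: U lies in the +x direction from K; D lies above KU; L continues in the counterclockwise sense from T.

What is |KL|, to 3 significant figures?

79.8

K is at the origin; K and U share the same y with |KU| = 44.3 and U on the +x side, so U = (44.3, 0.00). A1 meets KU tangentially, so DU is at right angles to KU, so D = U + (0, 13.9) = (44.3, 13.9). On A1, U sits at bearing -90° from D; a 78° counterclockwise sweep puts T at bearing -12°, so T = D + 13.9·(cos -12°, sin -12°) = (57.9, 11.0). Since A1 is tangent to TL there, DT ⟂ TL, so TL runs along (−sin -12°, cos -12°); with |TL| = 35.6, L = (65.3, 45.8). Then |KL| = |L − K| = 79.8.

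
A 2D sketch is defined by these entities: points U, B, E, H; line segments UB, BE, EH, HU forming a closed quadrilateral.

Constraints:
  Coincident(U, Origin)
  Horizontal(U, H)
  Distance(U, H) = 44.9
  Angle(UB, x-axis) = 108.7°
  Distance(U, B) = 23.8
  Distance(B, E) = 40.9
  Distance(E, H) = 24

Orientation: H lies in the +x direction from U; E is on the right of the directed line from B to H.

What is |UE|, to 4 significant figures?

22.48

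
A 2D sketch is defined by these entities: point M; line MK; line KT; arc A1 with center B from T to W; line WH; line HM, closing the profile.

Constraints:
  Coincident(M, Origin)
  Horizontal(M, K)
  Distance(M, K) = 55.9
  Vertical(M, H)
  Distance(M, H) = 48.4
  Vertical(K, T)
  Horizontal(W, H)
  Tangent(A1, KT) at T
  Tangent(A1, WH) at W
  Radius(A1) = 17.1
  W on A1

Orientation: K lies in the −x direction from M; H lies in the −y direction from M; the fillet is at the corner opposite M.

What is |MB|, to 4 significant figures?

49.85

M and H share the same x with |MH| = 48.4 and H on the −y side, so H = (0.000, -48.40). The virtual corner opposite M is at (-55.90, -48.40). Tangency of A1 to KT means the radius BT is perpendicular to KT and the tangent condition forces BW to be normal to WH, with radius 17.1, so the center B sits 17.1 in from both sides at B = (-38.80, -31.30). Then |MB| = |B − M| = 49.85.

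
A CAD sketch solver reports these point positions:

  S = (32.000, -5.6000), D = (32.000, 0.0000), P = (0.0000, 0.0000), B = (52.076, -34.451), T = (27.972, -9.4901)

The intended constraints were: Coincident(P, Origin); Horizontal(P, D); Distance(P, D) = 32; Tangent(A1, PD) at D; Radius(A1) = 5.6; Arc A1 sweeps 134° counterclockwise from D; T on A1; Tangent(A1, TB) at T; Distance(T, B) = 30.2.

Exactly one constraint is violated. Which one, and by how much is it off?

Distance(T, B) = 30.2 — off by 4.50.

P = (0.00, 0.00) ✓; P.y = 0.00, D.y = 0.00 ✓; |PD| = 32.00 ✓; ∠(SD, DP) = 90.00° ✓; |SD| = 5.600 ✓; bearing(S→T) − bearing(S→D) = 134.0° ✓; |ST| = 5.600 ✓; ∠(ST, TB) = 90.00° ✓; |TB| = 34.70 ✗.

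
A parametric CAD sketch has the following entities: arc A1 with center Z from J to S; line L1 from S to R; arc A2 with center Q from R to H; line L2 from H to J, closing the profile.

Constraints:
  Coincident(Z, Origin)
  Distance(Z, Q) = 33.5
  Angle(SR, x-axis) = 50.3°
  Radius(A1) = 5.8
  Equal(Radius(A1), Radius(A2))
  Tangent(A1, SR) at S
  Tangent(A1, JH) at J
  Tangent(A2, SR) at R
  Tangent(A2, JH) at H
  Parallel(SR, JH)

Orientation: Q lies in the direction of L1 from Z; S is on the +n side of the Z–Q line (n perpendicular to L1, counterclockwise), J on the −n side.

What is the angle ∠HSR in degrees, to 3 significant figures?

19.1°

The slot axis is L1's direction at 50.3°, so u = (cos 50.3°, sin 50.3°) = (0.639, 0.769) and n = (−sin 50.3°, cos 50.3°) = (-0.769, 0.639). Z is at the origin and Q lies 33.5 along u from Z, so Q = 33.5·u = (21.4, 25.8). Tangency of A1 to both parallel lines with radius 5.8 puts S and J at Z ± 5.8·n: S = (-4.46, 3.70), J = (4.46, -3.70). Equal radii place R and H the same way about Q: R = Q + 5.8·n = (16.9, 29.5), H = Q − 5.8·n = (25.9, 22.1). Then cos ∠HSR = SH·SR / (|SH||SR|), giving 19.1°.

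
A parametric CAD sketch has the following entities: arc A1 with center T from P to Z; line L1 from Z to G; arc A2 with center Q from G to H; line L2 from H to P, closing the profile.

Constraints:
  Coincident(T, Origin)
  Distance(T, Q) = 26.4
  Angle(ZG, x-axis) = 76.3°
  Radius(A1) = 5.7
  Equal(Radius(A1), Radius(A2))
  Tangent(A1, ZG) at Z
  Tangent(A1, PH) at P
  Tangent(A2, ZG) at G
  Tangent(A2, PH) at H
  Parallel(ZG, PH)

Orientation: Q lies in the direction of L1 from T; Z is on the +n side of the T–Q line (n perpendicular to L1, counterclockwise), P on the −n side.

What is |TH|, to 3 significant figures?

27.0

The slot axis is L1's direction at 76.3°, so u = (cos 76.3°, sin 76.3°) = (0.237, 0.972) and n = (−sin 76.3°, cos 76.3°) = (-0.972, 0.237). T is at the origin and Q lies 26.4 along u from T, so Q = 26.4·u = (6.25, 25.6). Tangency of A1 to both parallel lines with radius 5.7 puts Z and P at T ± 5.7·n: Z = (-5.54, 1.35), P = (5.54, -1.35). Equal radii place G and H the same way about Q: G = Q + 5.7·n = (0.715, 27.0), H = Q − 5.7·n = (11.8, 24.3). Then |TH| = |H − T| = 27.0.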